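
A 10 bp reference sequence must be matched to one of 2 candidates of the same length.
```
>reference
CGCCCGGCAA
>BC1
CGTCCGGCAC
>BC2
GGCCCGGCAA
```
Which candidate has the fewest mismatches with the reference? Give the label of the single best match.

Hamming distances to reference — BC1: 2; BC2: 1.
Smallest is BC2 with 1 mismatch.

BC2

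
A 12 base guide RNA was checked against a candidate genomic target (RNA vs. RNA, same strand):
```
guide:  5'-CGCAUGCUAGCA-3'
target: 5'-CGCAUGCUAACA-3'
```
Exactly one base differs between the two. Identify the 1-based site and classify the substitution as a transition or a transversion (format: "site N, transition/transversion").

site 10, transition

The sequences differ only at site 10: G→A (purine→purine), a transition.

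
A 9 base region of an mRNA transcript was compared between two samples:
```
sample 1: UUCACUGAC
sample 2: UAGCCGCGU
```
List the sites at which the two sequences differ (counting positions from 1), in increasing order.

Differences at site 2 (U→A), site 3 (C→G), site 4 (A→C), site 6 (U→G), site 7 (G→C), site 8 (A→G), site 9 (C→U).

2, 3, 4, 6, 7, 8, 9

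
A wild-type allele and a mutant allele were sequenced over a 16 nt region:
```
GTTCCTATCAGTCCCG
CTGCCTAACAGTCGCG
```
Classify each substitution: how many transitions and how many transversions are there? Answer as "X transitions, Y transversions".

0 transitions, 4 transversions

Mismatches (1-based):
site 1: G→C (purine→pyrimidine, transversion)
site 3: T→G (pyrimidine→purine, transversion)
site 8: T→A (pyrimidine→purine, transversion)
site 14: C→G (pyrimidine→purine, transversion)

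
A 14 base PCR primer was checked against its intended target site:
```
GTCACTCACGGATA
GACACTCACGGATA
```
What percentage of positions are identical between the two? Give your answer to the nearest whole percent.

93%

1 position differs (2), so 13 of 14 match: 13/14 = 92.86%.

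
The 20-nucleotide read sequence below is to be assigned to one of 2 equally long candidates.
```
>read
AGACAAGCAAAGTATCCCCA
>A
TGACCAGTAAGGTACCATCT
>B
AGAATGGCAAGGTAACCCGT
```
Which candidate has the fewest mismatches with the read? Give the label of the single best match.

A differs at 8 positions; B differs at 7 positions. The closest is B.

B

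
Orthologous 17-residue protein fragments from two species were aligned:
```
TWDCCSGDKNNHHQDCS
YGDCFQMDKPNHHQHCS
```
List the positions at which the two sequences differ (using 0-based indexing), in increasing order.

Scanning 0-based: 0: T/Y; 1: W/G; 4: C/F; 5: S/Q; 6: G/M; 9: N/P; 14: D/H.

0, 1, 4, 5, 6, 9, 14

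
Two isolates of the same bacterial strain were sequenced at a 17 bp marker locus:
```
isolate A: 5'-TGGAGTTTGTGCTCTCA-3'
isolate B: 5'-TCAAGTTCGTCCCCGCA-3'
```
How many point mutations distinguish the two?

Comparing position by position, 6 sites differ: 2 (G/C), 3 (G/A), 8 (T/C), 11 (G/C), 13 (T/C), 15 (T/G).

6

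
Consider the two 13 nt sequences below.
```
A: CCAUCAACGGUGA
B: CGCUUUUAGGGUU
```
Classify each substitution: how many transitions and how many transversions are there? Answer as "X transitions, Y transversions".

Transitions (purine↔purine or pyrimidine↔pyrimidine): 5 C→U.
Transversions (purine↔pyrimidine): 2 C→G, 3 A→C, 6 A→U, 7 A→U, 8 C→A, 11 U→G, 12 G→U, 13 A→U.

1 transition, 8 transversions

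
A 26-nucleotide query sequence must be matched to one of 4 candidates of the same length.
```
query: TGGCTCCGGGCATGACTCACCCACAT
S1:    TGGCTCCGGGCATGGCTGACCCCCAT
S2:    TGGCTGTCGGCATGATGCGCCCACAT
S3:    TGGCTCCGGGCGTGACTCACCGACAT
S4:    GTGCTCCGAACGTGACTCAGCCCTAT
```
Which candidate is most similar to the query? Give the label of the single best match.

S1 differs at 3 positions; S2 differs at 6 positions; S3 differs at 2 positions; S4 differs at 8 positions. The closest is S3.

S3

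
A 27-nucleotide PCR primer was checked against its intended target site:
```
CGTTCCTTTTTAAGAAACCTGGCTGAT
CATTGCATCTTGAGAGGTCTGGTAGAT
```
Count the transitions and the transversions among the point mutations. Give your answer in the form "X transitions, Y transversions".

7 transitions, 3 transversions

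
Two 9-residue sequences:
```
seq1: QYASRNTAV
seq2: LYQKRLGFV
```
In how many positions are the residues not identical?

6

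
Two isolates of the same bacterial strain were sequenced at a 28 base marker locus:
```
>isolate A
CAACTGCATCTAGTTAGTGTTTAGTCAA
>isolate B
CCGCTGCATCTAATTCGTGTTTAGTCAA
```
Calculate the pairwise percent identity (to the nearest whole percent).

Mismatches at positions 2, 3, 13, 16 (1-based): 4 of 28.
Identical positions: 24/28 = 85.71% → 86%.

86%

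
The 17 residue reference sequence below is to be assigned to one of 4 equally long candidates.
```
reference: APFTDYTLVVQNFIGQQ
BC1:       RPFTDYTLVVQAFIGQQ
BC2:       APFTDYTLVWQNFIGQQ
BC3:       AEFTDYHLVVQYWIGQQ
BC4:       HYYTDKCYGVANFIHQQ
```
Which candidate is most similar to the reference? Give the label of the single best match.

Hamming distances to reference — BC1: 2; BC2: 1; BC3: 4; BC4: 9.
Smallest is BC2 with 1 mismatch.

BC2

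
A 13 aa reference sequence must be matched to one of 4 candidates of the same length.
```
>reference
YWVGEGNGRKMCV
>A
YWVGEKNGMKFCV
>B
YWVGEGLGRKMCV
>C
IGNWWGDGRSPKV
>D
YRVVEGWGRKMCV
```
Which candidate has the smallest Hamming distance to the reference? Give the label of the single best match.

B

Hamming distances to reference — A: 3; B: 1; C: 9; D: 3.
Smallest is B with 1 mismatch.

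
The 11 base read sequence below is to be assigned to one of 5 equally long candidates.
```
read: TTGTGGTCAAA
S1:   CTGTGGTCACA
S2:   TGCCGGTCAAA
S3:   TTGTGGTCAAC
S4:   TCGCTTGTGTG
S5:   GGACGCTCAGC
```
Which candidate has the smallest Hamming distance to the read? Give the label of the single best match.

S3

S1 differs at 2 bases; S2 differs at 3 bases; S3 differs at 1 base; S4 differs at 9 bases; S5 differs at 7 bases. The closest is S3.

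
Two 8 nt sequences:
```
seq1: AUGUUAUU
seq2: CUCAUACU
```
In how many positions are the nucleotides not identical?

4

Comparing position by position, 4 positions differ: 1 (A/C), 3 (G/C), 4 (U/A), 7 (U/C).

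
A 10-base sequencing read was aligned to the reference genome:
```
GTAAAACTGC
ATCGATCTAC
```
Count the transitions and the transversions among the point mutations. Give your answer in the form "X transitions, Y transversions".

Transitions (purine↔purine or pyrimidine↔pyrimidine): 1 G→A, 4 A→G, 9 G→A.
Transversions (purine↔pyrimidine): 3 A→C, 6 A→T.

3 transitions, 2 transversions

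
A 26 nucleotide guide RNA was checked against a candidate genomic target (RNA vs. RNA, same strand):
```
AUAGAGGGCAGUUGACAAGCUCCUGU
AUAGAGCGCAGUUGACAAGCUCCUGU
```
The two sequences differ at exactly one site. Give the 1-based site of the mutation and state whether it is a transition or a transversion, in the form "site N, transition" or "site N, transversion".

Site 7 changes G→C. G is a purine and C is a pyrimidine, so this is a transversion.

site 7, transversion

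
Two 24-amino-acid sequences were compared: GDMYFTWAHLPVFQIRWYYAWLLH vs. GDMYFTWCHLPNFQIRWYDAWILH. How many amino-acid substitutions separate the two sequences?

4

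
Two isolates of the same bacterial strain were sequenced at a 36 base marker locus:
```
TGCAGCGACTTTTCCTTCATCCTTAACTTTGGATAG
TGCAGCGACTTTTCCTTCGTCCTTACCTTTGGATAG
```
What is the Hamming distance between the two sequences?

2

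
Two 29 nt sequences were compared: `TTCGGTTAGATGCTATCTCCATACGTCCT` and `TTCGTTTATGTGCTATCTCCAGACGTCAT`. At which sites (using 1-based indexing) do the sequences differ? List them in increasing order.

Scanning 1-based: 5: G/T; 9: G/T; 10: A/G; 22: T/G; 28: C/A.

5, 9, 10, 22, 28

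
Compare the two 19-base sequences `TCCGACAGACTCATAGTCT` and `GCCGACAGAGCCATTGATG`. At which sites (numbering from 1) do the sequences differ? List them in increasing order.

1, 10, 11, 15, 17, 18, 19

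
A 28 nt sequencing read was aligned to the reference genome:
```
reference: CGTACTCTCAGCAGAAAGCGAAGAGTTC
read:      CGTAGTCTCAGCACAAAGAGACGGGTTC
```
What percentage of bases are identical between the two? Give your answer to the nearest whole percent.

82%

5 positions differ (5, 14, 19, 22, 24), so 23 of 28 match: 23/28 = 82.14%.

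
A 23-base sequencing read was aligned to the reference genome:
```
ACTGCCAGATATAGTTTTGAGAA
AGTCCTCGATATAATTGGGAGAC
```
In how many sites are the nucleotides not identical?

8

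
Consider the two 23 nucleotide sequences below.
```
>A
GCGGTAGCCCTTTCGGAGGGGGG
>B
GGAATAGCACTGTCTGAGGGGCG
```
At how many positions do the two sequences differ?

Mismatches (1-based): position 2: C→G; position 3: G→A; position 4: G→A; position 9: C→A; position 12: T→G; position 15: G→T; position 22: G→C.

7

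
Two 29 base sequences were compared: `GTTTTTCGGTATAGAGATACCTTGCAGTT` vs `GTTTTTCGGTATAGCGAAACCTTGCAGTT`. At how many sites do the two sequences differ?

2

Comparing position by position, 2 sites differ: 15 (A/C), 18 (T/A).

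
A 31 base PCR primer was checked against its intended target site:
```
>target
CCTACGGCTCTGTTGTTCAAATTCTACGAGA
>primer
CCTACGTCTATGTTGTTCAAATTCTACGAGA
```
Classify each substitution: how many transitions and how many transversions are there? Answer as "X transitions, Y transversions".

0 transitions, 2 transversions

Transitions (purine↔purine or pyrimidine↔pyrimidine): none.
Transversions (purine↔pyrimidine): 7 G→T, 10 C→A.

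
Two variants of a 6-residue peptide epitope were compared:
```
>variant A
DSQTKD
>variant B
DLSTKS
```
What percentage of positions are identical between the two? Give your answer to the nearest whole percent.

Mismatches at positions 2, 3, 6 (1-based): 3 of 6.
Identical positions: 3/6 = 50% → 50%.

50%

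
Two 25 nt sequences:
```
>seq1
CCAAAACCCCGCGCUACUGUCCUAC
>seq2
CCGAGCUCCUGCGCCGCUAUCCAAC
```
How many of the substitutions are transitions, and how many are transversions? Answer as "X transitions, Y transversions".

Mismatches (1-based):
site 3: A→G (purine→purine, transition)
site 5: A→G (purine→purine, transition)
site 6: A→C (purine→pyrimidine, transversion)
site 7: C→U (pyrimidine→pyrimidine, transition)
site 10: C→U (pyrimidine→pyrimidine, transition)
site 15: U→C (pyrimidine→pyrimidine, transition)
site 16: A→G (purine→purine, transition)
site 19: G→A (purine→purine, transition)
site 23: U→A (pyrimidine→purine, transversion)

7 transitions, 2 transversions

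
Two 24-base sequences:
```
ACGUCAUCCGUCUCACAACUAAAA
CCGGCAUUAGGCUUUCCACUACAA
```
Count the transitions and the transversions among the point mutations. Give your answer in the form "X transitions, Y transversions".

2 transitions, 7 transversions

Transitions (purine↔purine or pyrimidine↔pyrimidine): 8 C→U, 14 C→U.
Transversions (purine↔pyrimidine): 1 A→C, 4 U→G, 9 C→A, 11 U→G, 15 A→U, 17 A→C, 22 A→C.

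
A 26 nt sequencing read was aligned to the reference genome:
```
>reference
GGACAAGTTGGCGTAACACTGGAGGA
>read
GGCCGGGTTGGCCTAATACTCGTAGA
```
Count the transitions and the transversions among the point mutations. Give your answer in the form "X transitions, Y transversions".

4 transitions, 4 transversions

Mismatches (1-based):
position 3: A→C (purine→pyrimidine, transversion)
position 5: A→G (purine→purine, transition)
position 6: A→G (purine→purine, transition)
position 13: G→C (purine→pyrimidine, transversion)
position 17: C→T (pyrimidine→pyrimidine, transition)
position 21: G→C (purine→pyrimidine, transversion)
position 23: A→T (purine→pyrimidine, transversion)
position 24: G→A (purine→purine, transition)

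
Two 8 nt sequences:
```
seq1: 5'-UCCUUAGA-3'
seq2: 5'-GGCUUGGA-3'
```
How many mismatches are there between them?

3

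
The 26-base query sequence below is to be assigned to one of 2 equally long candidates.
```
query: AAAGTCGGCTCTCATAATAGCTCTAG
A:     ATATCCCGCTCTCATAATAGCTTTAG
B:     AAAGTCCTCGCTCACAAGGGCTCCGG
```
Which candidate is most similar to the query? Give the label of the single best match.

A

A differs at 5 sites; B differs at 8 sites. The closest is A.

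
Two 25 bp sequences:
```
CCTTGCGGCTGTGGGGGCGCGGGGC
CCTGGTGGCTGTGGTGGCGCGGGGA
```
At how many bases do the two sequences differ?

Comparing position by position, 4 bases differ: 4 (T/G), 6 (C/T), 15 (G/T), 25 (C/A).

4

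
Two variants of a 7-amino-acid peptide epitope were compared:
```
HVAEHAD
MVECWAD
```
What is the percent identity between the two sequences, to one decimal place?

42.9%

4 positions differ (1, 3, 4, 5), so 3 of 7 match: 3/7 = 42.86%.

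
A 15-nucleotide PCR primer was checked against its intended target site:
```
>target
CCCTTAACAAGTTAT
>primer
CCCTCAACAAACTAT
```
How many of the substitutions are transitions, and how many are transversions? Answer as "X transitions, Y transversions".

Mismatches (1-based):
position 5: T→C (pyrimidine→pyrimidine, transition)
position 11: G→A (purine→purine, transition)
position 12: T→C (pyrimidine→pyrimidine, transition)

3 transitions, 0 transversions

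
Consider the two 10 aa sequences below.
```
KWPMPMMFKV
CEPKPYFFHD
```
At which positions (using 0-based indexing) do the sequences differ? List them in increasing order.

Scanning 0-based: 0: K/C; 1: W/E; 3: M/K; 5: M/Y; 6: M/F; 8: K/H; 9: V/D.

0, 1, 3, 5, 6, 8, 9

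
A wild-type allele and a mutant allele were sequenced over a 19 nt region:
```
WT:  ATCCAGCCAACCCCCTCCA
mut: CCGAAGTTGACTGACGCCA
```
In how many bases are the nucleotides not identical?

Comparing position by position, 11 bases differ: 1 (A/C), 2 (T/C), 3 (C/G), 4 (C/A), 7 (C/T), 8 (C/T), 9 (A/G), 12 (C/T), 13 (C/G), 14 (C/A), 16 (T/G).

11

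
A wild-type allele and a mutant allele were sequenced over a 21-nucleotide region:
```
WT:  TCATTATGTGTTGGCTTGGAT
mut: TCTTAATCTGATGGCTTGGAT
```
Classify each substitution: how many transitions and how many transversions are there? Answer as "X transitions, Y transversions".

0 transitions, 4 transversions

Mismatches (1-based):
base 3: A→T (purine→pyrimidine, transversion)
base 5: T→A (pyrimidine→purine, transversion)
base 8: G→C (purine→pyrimidine, transversion)
base 11: T→A (pyrimidine→purine, transversion)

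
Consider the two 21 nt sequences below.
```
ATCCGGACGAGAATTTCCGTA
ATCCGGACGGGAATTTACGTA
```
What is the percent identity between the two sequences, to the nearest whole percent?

Mismatches at positions 10, 17 (1-based): 2 of 21.
Identical positions: 19/21 = 90.48% → 90%.

90%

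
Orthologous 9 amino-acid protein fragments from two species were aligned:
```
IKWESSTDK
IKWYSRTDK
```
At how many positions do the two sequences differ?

Comparing position by position, 2 positions differ: 4 (E/Y), 6 (S/R).

2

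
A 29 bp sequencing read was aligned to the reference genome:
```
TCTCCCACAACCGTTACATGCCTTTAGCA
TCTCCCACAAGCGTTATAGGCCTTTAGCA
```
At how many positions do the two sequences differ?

3

The sequences differ at positions 11, 17, 19 (1-based) — 3 in total.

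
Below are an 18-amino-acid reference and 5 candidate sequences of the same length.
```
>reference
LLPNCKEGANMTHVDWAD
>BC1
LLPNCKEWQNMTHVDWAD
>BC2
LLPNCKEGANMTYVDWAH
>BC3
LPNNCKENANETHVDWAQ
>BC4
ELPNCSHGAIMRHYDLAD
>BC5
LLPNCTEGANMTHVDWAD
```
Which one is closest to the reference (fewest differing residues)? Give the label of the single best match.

BC5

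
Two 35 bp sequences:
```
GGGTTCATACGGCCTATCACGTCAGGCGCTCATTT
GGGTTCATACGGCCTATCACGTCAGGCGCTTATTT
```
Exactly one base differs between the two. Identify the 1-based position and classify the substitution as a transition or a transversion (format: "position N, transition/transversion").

The sequences differ only at position 31: C→T (pyrimidine→pyrimidine), a transition.

position 31, transition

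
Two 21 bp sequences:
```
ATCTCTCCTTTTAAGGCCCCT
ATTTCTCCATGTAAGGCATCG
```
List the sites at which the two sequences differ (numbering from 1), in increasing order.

3, 9, 11, 18, 19, 21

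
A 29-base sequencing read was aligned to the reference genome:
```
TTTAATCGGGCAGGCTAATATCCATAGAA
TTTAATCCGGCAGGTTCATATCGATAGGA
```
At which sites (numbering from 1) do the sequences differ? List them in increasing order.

8, 15, 17, 23, 28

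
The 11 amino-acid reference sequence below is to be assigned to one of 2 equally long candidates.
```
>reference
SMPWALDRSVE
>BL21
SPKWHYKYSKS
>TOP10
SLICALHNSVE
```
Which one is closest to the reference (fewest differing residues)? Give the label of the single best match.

Hamming distances to reference — BL21: 8; TOP10: 5.
Smallest is TOP10 with 5 mismatches.

TOP10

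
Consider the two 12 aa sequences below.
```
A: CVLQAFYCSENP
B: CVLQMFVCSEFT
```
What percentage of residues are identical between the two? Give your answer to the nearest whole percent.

4 positions differ (5, 7, 11, 12), so 8 of 12 match: 8/12 = 66.67%.

67%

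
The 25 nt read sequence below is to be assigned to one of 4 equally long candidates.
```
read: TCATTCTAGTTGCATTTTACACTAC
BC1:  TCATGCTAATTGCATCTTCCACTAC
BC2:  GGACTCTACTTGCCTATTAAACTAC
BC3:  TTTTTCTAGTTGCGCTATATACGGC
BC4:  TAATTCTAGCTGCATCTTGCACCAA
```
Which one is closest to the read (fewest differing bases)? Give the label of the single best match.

BC1

BC1 differs at 4 bases; BC2 differs at 7 bases; BC3 differs at 8 bases; BC4 differs at 6 bases. The closest is BC1.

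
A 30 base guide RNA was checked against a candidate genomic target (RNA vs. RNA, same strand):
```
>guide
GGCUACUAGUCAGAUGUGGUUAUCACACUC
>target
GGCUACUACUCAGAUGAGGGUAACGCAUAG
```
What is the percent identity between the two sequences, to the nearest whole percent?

73%

8 positions differ (9, 17, 20, 23, 25, 28, 29, 30), so 22 of 30 match: 22/30 = 73.33%.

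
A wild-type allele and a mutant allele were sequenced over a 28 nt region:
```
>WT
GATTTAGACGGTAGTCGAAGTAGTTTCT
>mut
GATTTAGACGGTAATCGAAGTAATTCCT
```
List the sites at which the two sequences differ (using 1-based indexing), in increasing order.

14, 23, 26

Scanning 1-based: 14: G/A; 23: G/A; 26: T/C.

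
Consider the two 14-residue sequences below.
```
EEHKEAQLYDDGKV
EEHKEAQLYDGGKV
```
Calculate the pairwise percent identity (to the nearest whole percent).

93%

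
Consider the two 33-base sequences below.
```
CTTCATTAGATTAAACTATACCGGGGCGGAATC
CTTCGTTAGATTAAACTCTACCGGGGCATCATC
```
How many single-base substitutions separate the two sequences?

The sequences differ at positions 5, 18, 28, 29, 30 (1-based) — 5 in total.

5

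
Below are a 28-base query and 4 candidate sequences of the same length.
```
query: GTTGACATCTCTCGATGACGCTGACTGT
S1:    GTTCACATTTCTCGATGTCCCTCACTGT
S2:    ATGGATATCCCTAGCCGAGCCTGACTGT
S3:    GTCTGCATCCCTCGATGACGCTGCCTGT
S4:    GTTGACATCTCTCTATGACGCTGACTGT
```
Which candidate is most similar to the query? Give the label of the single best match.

S4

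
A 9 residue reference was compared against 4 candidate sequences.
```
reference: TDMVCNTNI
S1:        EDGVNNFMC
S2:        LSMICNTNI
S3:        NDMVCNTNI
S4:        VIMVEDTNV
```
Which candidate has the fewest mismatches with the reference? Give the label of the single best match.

Hamming distances to reference — S1: 6; S2: 3; S3: 1; S4: 5.
Smallest is S3 with 1 mismatch.

S3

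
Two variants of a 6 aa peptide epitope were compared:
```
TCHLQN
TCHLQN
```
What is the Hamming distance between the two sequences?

0

No positions differ; the sequences are identical.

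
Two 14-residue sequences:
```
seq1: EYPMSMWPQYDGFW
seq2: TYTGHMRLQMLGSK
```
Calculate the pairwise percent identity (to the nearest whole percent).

10 positions differ (1, 3, 4, 5, 7, 8, 10, 11, 13, 14), so 4 of 14 match: 4/14 = 28.57%.

29%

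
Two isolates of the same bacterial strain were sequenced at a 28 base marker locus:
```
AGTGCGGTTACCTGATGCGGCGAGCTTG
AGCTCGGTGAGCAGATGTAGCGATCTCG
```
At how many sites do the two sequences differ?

9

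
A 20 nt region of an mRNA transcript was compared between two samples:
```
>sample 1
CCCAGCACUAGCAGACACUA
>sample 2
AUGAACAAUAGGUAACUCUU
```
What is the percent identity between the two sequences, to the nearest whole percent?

Mismatches at positions 1, 2, 3, 5, 8, 12, 13, 14, 17, 20 (1-based): 10 of 20.
Identical positions: 10/20 = 50% → 50%.

50%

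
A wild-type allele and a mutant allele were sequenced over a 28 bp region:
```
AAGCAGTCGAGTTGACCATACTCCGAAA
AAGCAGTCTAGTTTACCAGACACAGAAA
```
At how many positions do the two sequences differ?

5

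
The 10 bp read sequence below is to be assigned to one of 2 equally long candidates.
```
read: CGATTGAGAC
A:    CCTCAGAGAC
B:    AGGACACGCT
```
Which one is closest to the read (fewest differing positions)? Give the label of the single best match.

A

A differs at 4 positions; B differs at 8 positions. The closest is A.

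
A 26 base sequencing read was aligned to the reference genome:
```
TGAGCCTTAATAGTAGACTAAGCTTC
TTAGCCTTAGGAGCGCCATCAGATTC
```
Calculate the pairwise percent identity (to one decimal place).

61.5%

10 positions differ (2, 10, 11, 14, 15, 16, 17, 18, 20, 23), so 16 of 26 match: 16/26 = 61.54%.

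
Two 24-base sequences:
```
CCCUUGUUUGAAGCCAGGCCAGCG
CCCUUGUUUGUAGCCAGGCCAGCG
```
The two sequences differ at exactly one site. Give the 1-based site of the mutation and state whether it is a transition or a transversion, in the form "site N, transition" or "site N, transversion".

site 11, transversion

Site 11 changes A→U. A is a purine and U is a pyrimidine, so this is a transversion.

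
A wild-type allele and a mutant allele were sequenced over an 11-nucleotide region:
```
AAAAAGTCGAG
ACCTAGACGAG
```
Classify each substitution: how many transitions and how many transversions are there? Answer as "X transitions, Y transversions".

0 transitions, 4 transversions

Mismatches (1-based):
site 2: A→C (purine→pyrimidine, transversion)
site 3: A→C (purine→pyrimidine, transversion)
site 4: A→T (purine→pyrimidine, transversion)
site 7: T→A (pyrimidine→purine, transversion)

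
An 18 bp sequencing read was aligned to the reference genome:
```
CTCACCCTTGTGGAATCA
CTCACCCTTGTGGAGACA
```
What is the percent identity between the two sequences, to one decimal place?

88.9%

2 positions differ (15, 16), so 16 of 18 match: 16/18 = 88.89%.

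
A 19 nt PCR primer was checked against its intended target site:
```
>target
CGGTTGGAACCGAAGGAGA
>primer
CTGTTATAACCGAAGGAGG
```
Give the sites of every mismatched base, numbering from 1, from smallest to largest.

2, 6, 7, 19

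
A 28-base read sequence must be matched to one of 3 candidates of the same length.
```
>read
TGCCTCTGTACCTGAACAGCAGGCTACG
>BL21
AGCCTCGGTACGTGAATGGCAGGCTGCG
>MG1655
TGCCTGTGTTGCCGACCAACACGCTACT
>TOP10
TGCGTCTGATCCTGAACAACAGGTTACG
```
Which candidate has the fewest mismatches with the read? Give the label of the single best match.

TOP10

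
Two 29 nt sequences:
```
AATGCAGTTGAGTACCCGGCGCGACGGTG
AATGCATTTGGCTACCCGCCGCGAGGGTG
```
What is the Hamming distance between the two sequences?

5

Comparing position by position, 5 bases differ: 7 (G/T), 11 (A/G), 12 (G/C), 19 (G/C), 25 (C/G).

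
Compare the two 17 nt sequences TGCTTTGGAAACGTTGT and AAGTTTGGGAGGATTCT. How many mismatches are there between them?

Comparing position by position, 8 bases differ: 1 (T/A), 2 (G/A), 3 (C/G), 9 (A/G), 11 (A/G), 12 (C/G), 13 (G/A), 16 (G/C).

8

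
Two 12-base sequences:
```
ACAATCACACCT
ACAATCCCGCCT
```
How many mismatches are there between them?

Mismatches (1-based): position 7: A→C; position 9: A→G.

2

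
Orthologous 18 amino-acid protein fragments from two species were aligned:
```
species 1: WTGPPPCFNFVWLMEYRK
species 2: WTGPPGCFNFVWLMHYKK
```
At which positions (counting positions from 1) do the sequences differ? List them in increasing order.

6, 15, 17

Differences at position 6 (P→G), position 15 (E→H), position 17 (R→K).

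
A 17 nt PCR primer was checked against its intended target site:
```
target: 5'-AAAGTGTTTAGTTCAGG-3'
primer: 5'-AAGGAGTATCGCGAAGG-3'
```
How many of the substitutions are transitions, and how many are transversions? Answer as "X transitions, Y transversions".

Mismatches (1-based):
position 3: A→G (purine→purine, transition)
position 5: T→A (pyrimidine→purine, transversion)
position 8: T→A (pyrimidine→purine, transversion)
position 10: A→C (purine→pyrimidine, transversion)
position 12: T→C (pyrimidine→pyrimidine, transition)
position 13: T→G (pyrimidine→purine, transversion)
position 14: C→A (pyrimidine→purine, transversion)

2 transitions, 5 transversions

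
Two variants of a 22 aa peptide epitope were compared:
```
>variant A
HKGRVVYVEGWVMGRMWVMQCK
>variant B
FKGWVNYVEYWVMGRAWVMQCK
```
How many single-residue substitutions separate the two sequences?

5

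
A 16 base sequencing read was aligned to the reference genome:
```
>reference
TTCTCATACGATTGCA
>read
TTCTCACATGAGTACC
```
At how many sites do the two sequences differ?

5

The sequences differ at sites 7, 9, 12, 14, 16 (1-based) — 5 in total.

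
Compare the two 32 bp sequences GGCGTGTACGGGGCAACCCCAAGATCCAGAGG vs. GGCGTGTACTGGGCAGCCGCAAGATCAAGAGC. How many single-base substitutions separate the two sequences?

5

Comparing position by position, 5 bases differ: 10 (G/T), 16 (A/G), 19 (C/G), 27 (C/A), 32 (G/C).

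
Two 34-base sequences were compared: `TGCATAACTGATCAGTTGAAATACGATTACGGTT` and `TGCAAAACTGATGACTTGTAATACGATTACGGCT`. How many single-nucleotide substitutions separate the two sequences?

Mismatches (1-based): position 5: T→A; position 13: C→G; position 15: G→C; position 19: A→T; position 33: T→C.

5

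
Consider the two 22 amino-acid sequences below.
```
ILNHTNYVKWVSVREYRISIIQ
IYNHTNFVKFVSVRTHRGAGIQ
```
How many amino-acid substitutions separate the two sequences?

8

Comparing position by position, 8 residues differ: 2 (L/Y), 7 (Y/F), 10 (W/F), 15 (E/T), 16 (Y/H), 18 (I/G), 19 (S/A), 20 (I/G).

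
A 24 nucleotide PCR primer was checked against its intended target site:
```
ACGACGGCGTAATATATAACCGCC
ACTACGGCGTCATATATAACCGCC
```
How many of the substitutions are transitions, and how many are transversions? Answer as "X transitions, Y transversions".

Mismatches (1-based):
site 3: G→T (purine→pyrimidine, transversion)
site 11: A→C (purine→pyrimidine, transversion)

0 transitions, 2 transversions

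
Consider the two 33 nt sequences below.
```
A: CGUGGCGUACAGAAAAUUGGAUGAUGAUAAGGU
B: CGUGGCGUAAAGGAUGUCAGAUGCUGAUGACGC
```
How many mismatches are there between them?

Comparing position by position, 10 sites differ: 10 (C/A), 13 (A/G), 15 (A/U), 16 (A/G), 18 (U/C), 19 (G/A), 24 (A/C), 29 (A/G), 31 (G/C), 33 (U/C).

10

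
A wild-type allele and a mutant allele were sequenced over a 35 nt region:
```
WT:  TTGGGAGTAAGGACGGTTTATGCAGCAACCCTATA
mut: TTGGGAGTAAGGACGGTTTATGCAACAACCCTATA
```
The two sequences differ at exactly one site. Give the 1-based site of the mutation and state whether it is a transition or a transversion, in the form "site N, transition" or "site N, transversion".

site 25, transition

Site 25 changes G→A. G is a purine and A is a purine, so this is a transition.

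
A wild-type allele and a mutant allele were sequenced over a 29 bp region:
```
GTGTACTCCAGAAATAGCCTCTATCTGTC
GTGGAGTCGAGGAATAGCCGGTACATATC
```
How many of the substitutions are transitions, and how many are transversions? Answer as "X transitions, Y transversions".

Transitions (purine↔purine or pyrimidine↔pyrimidine): 12 A→G, 24 T→C, 27 G→A.
Transversions (purine↔pyrimidine): 4 T→G, 6 C→G, 9 C→G, 20 T→G, 21 C→G, 25 C→A.

3 transitions, 6 transversions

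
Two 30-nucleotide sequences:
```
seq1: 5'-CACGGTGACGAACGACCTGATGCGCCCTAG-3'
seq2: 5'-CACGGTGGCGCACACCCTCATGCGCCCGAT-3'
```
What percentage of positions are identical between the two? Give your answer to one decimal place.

7 positions differ (8, 11, 14, 15, 19, 28, 30), so 23 of 30 match: 23/30 = 76.67%.

76.7%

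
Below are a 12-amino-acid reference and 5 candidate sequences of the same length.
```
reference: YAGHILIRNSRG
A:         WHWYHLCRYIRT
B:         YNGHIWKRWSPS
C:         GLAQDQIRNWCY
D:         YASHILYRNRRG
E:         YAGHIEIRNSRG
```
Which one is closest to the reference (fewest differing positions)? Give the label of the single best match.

A differs at 9 positions; B differs at 6 positions; C differs at 9 positions; D differs at 3 positions; E differs at 1 position. The closest is E.

E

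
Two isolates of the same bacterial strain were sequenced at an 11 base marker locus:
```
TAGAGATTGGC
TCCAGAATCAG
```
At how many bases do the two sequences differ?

6

Comparing position by position, 6 bases differ: 2 (A/C), 3 (G/C), 7 (T/A), 9 (G/C), 10 (G/A), 11 (C/G).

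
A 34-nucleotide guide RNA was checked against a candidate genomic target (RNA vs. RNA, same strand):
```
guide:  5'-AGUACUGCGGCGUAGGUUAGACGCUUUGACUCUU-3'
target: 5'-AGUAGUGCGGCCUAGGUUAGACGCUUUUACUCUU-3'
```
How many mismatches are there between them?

Mismatches (1-based): position 5: C→G; position 12: G→C; position 28: G→U.

3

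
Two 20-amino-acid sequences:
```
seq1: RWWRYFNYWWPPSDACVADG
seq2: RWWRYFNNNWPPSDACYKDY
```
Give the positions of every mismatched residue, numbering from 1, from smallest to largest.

8, 9, 17, 18, 20

Scanning 1-based: 8: Y/N; 9: W/N; 17: V/Y; 18: A/K; 20: G/Y.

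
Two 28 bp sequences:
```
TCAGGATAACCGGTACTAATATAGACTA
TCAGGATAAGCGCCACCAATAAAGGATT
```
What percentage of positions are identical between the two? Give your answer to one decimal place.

71.4%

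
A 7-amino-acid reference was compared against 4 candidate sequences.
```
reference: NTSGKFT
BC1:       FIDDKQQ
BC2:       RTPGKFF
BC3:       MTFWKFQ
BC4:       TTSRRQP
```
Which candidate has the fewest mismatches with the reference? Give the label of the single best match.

BC1 differs at 6 residues; BC2 differs at 3 residues; BC3 differs at 4 residues; BC4 differs at 5 residues. The closest is BC2.

BC2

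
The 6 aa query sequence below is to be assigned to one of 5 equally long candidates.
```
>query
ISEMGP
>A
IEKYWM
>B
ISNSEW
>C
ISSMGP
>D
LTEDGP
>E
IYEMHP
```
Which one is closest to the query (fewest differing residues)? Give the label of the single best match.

C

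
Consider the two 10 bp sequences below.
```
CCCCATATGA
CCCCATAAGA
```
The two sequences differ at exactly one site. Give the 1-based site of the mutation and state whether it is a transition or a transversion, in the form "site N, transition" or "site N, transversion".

Site 8 changes T→A. T is a pyrimidine and A is a purine, so this is a transversion.

site 8, transversion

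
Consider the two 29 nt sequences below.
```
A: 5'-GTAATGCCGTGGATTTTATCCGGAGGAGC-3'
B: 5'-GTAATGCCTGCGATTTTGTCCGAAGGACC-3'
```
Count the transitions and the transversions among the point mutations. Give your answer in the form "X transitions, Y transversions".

Transitions (purine↔purine or pyrimidine↔pyrimidine): 18 A→G, 23 G→A.
Transversions (purine↔pyrimidine): 9 G→T, 10 T→G, 11 G→C, 28 G→C.

2 transitions, 4 transversions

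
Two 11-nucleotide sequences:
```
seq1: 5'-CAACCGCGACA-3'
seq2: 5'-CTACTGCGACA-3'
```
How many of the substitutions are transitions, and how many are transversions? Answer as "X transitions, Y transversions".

Transitions (purine↔purine or pyrimidine↔pyrimidine): 5 C→T.
Transversions (purine↔pyrimidine): 2 A→T.

1 transition, 1 transversion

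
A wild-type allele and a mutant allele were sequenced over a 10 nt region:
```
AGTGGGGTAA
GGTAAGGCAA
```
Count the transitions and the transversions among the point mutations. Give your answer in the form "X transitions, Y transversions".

Transitions (purine↔purine or pyrimidine↔pyrimidine): 1 A→G, 4 G→A, 5 G→A, 8 T→C.
Transversions (purine↔pyrimidine): none.

4 transitions, 0 transversions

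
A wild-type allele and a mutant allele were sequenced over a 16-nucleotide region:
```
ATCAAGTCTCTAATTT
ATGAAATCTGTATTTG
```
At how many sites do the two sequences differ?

Comparing position by position, 5 sites differ: 3 (C/G), 6 (G/A), 10 (C/G), 13 (A/T), 16 (T/G).

5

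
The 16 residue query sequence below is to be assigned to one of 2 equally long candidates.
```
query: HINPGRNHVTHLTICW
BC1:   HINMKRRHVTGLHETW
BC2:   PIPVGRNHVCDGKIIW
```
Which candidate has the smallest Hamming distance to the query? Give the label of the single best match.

Hamming distances to query — BC1: 7; BC2: 8.
Smallest is BC1 with 7 mismatches.

BC1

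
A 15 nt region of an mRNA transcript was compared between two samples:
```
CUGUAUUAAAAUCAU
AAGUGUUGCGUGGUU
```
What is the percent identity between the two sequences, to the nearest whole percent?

10 positions differ (1, 2, 5, 8, 9, 10, 11, 12, 13, 14), so 5 of 15 match: 5/15 = 33.33%.

33%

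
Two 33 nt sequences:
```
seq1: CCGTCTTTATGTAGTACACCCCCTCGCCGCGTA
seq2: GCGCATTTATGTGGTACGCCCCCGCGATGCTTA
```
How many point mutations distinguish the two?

9

Comparing position by position, 9 bases differ: 1 (C/G), 4 (T/C), 5 (C/A), 13 (A/G), 18 (A/G), 24 (T/G), 27 (C/A), 28 (C/T), 31 (G/T).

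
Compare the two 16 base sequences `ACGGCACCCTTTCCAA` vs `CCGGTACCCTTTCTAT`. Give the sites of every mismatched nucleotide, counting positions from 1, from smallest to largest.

1, 5, 14, 16

Differences at site 1 (A→C), site 5 (C→T), site 14 (C→T), site 16 (A→T).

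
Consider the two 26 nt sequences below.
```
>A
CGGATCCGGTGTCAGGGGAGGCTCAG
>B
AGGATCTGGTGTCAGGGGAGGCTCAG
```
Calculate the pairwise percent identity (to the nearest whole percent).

92%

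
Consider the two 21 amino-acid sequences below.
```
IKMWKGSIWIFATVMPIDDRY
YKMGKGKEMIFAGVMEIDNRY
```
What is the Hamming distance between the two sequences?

8

Comparing position by position, 8 positions differ: 1 (I/Y), 4 (W/G), 7 (S/K), 8 (I/E), 9 (W/M), 13 (T/G), 16 (P/E), 19 (D/N).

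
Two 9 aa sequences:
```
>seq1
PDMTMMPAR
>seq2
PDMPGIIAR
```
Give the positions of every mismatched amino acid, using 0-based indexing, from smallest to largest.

3, 4, 5, 6

Scanning 0-based: 3: T/P; 4: M/G; 5: M/I; 6: P/I.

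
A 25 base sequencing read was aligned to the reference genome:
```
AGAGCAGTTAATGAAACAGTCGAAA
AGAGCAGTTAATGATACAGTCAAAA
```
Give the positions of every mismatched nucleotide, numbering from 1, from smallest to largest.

15, 22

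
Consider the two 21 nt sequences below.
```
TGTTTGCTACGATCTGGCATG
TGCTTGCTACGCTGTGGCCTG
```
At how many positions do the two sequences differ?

4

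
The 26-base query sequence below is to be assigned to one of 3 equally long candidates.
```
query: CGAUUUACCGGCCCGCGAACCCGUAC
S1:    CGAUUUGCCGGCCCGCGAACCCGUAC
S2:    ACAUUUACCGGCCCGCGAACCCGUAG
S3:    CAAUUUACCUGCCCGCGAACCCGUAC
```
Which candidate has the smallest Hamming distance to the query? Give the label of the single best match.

S1 differs at 1 site; S2 differs at 3 sites; S3 differs at 2 sites. The closest is S1.

S1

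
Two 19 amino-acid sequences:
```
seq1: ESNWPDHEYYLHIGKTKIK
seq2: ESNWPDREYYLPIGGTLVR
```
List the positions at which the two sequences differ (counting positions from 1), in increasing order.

7, 12, 15, 17, 18, 19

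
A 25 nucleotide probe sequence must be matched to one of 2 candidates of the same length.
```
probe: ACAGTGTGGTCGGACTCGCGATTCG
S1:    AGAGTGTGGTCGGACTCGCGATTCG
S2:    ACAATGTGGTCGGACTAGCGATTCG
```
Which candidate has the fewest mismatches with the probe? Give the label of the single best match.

S1

Hamming distances to probe — S1: 1; S2: 2.
Smallest is S1 with 1 mismatch.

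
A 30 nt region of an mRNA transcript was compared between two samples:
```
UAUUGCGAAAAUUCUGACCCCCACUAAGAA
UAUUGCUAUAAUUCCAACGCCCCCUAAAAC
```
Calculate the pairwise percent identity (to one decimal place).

73.3%

8 positions differ (7, 9, 15, 16, 19, 23, 28, 30), so 22 of 30 match: 22/30 = 73.33%.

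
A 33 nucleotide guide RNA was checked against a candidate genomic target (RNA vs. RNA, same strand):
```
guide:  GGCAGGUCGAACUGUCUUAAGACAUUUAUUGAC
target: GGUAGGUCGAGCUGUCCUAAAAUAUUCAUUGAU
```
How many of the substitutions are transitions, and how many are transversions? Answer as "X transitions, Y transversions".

7 transitions, 0 transversions

Mismatches (1-based):
base 3: C→U (pyrimidine→pyrimidine, transition)
base 11: A→G (purine→purine, transition)
base 17: U→C (pyrimidine→pyrimidine, transition)
base 21: G→A (purine→purine, transition)
base 23: C→U (pyrimidine→pyrimidine, transition)
base 27: U→C (pyrimidine→pyrimidine, transition)
base 33: C→U (pyrimidine→pyrimidine, transition)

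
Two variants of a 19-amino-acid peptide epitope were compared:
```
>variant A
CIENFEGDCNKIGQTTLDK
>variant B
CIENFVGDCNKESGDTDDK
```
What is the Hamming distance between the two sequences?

Mismatches (1-based): residue 6: E→V; residue 12: I→E; residue 13: G→S; residue 14: Q→G; residue 15: T→D; residue 17: L→D.

6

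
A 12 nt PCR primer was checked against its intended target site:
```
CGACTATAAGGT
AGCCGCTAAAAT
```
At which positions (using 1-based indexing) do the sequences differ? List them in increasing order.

Scanning 1-based: 1: C/A; 3: A/C; 5: T/G; 6: A/C; 10: G/A; 11: G/A.

1, 3, 5, 6, 10, 11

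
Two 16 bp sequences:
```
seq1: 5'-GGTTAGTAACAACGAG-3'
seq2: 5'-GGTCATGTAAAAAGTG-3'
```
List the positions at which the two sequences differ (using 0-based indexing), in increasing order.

3, 5, 6, 7, 9, 12, 14

Differences at position 3 (T→C), position 5 (G→T), position 6 (T→G), position 7 (A→T), position 9 (C→A), position 12 (C→A), position 14 (A→T).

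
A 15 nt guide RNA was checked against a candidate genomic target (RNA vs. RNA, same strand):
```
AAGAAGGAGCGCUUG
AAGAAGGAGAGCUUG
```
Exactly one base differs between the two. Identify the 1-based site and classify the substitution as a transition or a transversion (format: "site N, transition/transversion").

The sequences differ only at site 10: C→A (pyrimidine→purine), a transversion.

site 10, transversion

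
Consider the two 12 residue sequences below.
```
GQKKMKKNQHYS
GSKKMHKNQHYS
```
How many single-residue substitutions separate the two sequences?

2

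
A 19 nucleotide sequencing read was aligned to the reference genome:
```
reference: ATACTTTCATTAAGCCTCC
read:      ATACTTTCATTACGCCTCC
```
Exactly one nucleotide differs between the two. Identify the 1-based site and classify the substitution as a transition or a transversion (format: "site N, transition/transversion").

Site 13 changes A→C. A is a purine and C is a pyrimidine, so this is a transversion.

site 13, transversion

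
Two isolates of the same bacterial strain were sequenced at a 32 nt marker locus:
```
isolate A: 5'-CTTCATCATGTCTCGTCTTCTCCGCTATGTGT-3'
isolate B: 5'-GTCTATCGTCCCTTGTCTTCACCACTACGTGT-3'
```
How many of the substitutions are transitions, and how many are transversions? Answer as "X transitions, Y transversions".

7 transitions, 3 transversions

Transitions (purine↔purine or pyrimidine↔pyrimidine): 3 T→C, 4 C→T, 8 A→G, 11 T→C, 14 C→T, 24 G→A, 28 T→C.
Transversions (purine↔pyrimidine): 1 C→G, 10 G→C, 21 T→A.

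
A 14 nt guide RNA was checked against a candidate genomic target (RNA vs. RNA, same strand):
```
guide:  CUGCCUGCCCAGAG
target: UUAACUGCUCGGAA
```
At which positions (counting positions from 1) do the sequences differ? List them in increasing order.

1, 3, 4, 9, 11, 14

Scanning 1-based: 1: C/U; 3: G/A; 4: C/A; 9: C/U; 11: A/G; 14: G/A.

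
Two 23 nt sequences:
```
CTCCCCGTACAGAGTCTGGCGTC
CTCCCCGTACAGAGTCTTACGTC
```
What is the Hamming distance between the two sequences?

Mismatches (1-based): position 18: G→T; position 19: G→A.

2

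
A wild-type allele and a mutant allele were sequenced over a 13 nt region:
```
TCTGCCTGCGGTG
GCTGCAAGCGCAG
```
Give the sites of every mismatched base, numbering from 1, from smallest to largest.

Differences at site 1 (T→G), site 6 (C→A), site 7 (T→A), site 11 (G→C), site 12 (T→A).

1, 6, 7, 11, 12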